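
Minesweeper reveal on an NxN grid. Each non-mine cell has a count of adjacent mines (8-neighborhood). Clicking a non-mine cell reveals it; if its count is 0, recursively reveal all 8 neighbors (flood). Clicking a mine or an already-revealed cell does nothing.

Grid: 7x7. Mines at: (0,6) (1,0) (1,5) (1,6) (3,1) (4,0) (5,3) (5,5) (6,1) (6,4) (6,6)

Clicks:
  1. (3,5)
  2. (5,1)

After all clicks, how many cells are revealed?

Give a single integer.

Click 1 (3,5) count=0: revealed 24 new [(0,1) (0,2) (0,3) (0,4) (1,1) (1,2) (1,3) (1,4) (2,1) (2,2) (2,3) (2,4) (2,5) (2,6) (3,2) (3,3) (3,4) (3,5) (3,6) (4,2) (4,3) (4,4) (4,5) (4,6)] -> total=24
Click 2 (5,1) count=2: revealed 1 new [(5,1)] -> total=25

Answer: 25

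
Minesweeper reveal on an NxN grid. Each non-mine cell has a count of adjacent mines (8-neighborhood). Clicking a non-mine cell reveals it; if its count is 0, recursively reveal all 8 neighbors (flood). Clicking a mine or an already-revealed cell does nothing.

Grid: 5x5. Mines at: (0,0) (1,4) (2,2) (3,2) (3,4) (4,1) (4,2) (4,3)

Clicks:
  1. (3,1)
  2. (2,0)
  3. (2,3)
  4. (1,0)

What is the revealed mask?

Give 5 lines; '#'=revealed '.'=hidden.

Answer: .....
##...
##.#.
##...
.....

Derivation:
Click 1 (3,1) count=4: revealed 1 new [(3,1)] -> total=1
Click 2 (2,0) count=0: revealed 5 new [(1,0) (1,1) (2,0) (2,1) (3,0)] -> total=6
Click 3 (2,3) count=4: revealed 1 new [(2,3)] -> total=7
Click 4 (1,0) count=1: revealed 0 new [(none)] -> total=7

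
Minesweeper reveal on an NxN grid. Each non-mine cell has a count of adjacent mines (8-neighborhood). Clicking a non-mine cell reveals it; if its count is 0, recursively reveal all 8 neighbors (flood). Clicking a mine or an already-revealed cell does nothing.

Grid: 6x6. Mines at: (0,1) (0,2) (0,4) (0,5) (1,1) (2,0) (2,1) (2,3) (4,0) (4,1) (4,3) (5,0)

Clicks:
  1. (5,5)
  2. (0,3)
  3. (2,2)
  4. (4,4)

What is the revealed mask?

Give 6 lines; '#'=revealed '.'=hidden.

Click 1 (5,5) count=0: revealed 10 new [(1,4) (1,5) (2,4) (2,5) (3,4) (3,5) (4,4) (4,5) (5,4) (5,5)] -> total=10
Click 2 (0,3) count=2: revealed 1 new [(0,3)] -> total=11
Click 3 (2,2) count=3: revealed 1 new [(2,2)] -> total=12
Click 4 (4,4) count=1: revealed 0 new [(none)] -> total=12

Answer: ...#..
....##
..#.##
....##
....##
....##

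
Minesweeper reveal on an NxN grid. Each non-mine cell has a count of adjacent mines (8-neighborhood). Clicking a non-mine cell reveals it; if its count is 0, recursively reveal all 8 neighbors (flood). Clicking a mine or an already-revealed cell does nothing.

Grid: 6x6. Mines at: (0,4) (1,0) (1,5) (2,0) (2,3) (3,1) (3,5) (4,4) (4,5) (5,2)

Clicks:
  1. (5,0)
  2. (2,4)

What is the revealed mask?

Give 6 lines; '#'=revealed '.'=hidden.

Click 1 (5,0) count=0: revealed 4 new [(4,0) (4,1) (5,0) (5,1)] -> total=4
Click 2 (2,4) count=3: revealed 1 new [(2,4)] -> total=5

Answer: ......
......
....#.
......
##....
##....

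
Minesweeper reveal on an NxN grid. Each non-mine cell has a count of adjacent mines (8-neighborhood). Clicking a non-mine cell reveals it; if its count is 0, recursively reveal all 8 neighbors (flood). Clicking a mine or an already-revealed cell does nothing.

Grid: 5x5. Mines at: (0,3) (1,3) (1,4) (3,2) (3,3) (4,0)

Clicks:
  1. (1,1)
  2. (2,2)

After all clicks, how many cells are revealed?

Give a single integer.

Click 1 (1,1) count=0: revealed 11 new [(0,0) (0,1) (0,2) (1,0) (1,1) (1,2) (2,0) (2,1) (2,2) (3,0) (3,1)] -> total=11
Click 2 (2,2) count=3: revealed 0 new [(none)] -> total=11

Answer: 11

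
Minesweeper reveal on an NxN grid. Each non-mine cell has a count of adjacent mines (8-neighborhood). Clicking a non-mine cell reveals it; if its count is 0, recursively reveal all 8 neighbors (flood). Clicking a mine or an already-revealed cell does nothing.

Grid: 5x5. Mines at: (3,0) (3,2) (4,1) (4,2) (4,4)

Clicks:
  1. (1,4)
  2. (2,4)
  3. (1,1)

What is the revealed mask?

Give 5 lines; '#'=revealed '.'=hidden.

Answer: #####
#####
#####
...##
.....

Derivation:
Click 1 (1,4) count=0: revealed 17 new [(0,0) (0,1) (0,2) (0,3) (0,4) (1,0) (1,1) (1,2) (1,3) (1,4) (2,0) (2,1) (2,2) (2,3) (2,4) (3,3) (3,4)] -> total=17
Click 2 (2,4) count=0: revealed 0 new [(none)] -> total=17
Click 3 (1,1) count=0: revealed 0 new [(none)] -> total=17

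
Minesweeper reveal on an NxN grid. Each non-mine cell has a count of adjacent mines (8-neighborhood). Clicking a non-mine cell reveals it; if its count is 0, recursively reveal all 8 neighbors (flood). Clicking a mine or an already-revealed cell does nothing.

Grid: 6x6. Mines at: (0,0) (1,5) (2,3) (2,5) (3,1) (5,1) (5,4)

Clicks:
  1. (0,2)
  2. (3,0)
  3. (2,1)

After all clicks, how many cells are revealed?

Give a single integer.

Answer: 10

Derivation:
Click 1 (0,2) count=0: revealed 8 new [(0,1) (0,2) (0,3) (0,4) (1,1) (1,2) (1,3) (1,4)] -> total=8
Click 2 (3,0) count=1: revealed 1 new [(3,0)] -> total=9
Click 3 (2,1) count=1: revealed 1 new [(2,1)] -> total=10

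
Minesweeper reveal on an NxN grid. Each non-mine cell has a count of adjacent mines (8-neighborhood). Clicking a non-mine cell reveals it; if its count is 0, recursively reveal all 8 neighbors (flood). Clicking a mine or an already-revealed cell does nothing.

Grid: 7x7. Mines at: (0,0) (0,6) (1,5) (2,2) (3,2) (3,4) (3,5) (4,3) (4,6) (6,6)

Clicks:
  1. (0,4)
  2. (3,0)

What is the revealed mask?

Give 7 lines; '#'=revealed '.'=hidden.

Click 1 (0,4) count=1: revealed 1 new [(0,4)] -> total=1
Click 2 (3,0) count=0: revealed 21 new [(1,0) (1,1) (2,0) (2,1) (3,0) (3,1) (4,0) (4,1) (4,2) (5,0) (5,1) (5,2) (5,3) (5,4) (5,5) (6,0) (6,1) (6,2) (6,3) (6,4) (6,5)] -> total=22

Answer: ....#..
##.....
##.....
##.....
###....
######.
######.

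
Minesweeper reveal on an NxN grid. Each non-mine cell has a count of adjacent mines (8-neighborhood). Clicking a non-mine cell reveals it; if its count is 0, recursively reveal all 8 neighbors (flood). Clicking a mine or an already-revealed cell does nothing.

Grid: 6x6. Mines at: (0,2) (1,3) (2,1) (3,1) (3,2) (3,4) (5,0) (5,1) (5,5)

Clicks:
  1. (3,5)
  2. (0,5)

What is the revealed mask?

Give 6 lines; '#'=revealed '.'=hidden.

Click 1 (3,5) count=1: revealed 1 new [(3,5)] -> total=1
Click 2 (0,5) count=0: revealed 6 new [(0,4) (0,5) (1,4) (1,5) (2,4) (2,5)] -> total=7

Answer: ....##
....##
....##
.....#
......
......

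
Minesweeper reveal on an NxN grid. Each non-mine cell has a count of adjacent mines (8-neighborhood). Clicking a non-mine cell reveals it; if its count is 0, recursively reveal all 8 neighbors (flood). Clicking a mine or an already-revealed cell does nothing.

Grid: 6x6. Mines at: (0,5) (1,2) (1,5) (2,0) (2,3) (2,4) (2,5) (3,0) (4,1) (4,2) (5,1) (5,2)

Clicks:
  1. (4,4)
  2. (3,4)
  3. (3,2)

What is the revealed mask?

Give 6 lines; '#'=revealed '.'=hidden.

Click 1 (4,4) count=0: revealed 9 new [(3,3) (3,4) (3,5) (4,3) (4,4) (4,5) (5,3) (5,4) (5,5)] -> total=9
Click 2 (3,4) count=3: revealed 0 new [(none)] -> total=9
Click 3 (3,2) count=3: revealed 1 new [(3,2)] -> total=10

Answer: ......
......
......
..####
...###
...###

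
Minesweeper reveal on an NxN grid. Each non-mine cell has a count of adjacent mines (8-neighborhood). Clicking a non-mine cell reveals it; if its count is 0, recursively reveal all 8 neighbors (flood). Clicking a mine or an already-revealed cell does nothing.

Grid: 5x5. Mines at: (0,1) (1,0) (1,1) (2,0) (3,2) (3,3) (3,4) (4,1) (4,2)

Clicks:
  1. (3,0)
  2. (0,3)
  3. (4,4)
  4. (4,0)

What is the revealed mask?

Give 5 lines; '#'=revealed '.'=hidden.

Click 1 (3,0) count=2: revealed 1 new [(3,0)] -> total=1
Click 2 (0,3) count=0: revealed 9 new [(0,2) (0,3) (0,4) (1,2) (1,3) (1,4) (2,2) (2,3) (2,4)] -> total=10
Click 3 (4,4) count=2: revealed 1 new [(4,4)] -> total=11
Click 4 (4,0) count=1: revealed 1 new [(4,0)] -> total=12

Answer: ..###
..###
..###
#....
#...#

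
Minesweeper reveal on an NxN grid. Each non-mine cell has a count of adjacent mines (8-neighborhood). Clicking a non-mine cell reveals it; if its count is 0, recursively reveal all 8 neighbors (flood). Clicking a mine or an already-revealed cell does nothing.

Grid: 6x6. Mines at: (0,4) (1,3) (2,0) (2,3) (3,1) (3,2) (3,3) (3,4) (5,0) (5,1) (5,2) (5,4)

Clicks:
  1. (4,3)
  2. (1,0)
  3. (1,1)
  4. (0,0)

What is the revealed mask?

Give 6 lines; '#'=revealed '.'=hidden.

Click 1 (4,3) count=5: revealed 1 new [(4,3)] -> total=1
Click 2 (1,0) count=1: revealed 1 new [(1,0)] -> total=2
Click 3 (1,1) count=1: revealed 1 new [(1,1)] -> total=3
Click 4 (0,0) count=0: revealed 4 new [(0,0) (0,1) (0,2) (1,2)] -> total=7

Answer: ###...
###...
......
......
...#..
......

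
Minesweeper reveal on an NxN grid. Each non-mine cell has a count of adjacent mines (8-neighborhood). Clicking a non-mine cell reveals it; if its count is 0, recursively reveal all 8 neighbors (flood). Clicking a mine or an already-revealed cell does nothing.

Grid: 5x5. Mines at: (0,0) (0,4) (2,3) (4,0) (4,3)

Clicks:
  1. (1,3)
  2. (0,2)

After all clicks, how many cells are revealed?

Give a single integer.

Answer: 6

Derivation:
Click 1 (1,3) count=2: revealed 1 new [(1,3)] -> total=1
Click 2 (0,2) count=0: revealed 5 new [(0,1) (0,2) (0,3) (1,1) (1,2)] -> total=6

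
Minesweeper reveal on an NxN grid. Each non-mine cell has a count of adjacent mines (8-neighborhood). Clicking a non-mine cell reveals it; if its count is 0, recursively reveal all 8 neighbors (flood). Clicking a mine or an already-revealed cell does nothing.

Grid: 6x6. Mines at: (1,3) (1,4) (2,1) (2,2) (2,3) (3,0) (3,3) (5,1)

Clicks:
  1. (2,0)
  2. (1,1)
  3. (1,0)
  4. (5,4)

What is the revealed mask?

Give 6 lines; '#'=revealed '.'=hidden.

Click 1 (2,0) count=2: revealed 1 new [(2,0)] -> total=1
Click 2 (1,1) count=2: revealed 1 new [(1,1)] -> total=2
Click 3 (1,0) count=1: revealed 1 new [(1,0)] -> total=3
Click 4 (5,4) count=0: revealed 12 new [(2,4) (2,5) (3,4) (3,5) (4,2) (4,3) (4,4) (4,5) (5,2) (5,3) (5,4) (5,5)] -> total=15

Answer: ......
##....
#...##
....##
..####
..####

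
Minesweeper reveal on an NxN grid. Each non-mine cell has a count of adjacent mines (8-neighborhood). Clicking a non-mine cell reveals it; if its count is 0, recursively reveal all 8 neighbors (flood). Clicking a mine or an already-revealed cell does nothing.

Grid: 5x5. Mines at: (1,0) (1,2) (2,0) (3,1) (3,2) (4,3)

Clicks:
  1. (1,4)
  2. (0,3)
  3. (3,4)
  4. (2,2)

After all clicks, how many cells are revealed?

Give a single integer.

Answer: 9

Derivation:
Click 1 (1,4) count=0: revealed 8 new [(0,3) (0,4) (1,3) (1,4) (2,3) (2,4) (3,3) (3,4)] -> total=8
Click 2 (0,3) count=1: revealed 0 new [(none)] -> total=8
Click 3 (3,4) count=1: revealed 0 new [(none)] -> total=8
Click 4 (2,2) count=3: revealed 1 new [(2,2)] -> total=9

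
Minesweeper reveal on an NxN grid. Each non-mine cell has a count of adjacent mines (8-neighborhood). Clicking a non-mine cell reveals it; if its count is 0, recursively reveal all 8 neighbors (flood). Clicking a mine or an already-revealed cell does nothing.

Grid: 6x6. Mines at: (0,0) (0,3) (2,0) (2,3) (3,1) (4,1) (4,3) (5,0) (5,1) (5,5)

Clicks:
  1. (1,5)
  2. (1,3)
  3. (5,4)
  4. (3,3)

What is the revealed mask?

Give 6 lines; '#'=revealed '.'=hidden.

Click 1 (1,5) count=0: revealed 10 new [(0,4) (0,5) (1,4) (1,5) (2,4) (2,5) (3,4) (3,5) (4,4) (4,5)] -> total=10
Click 2 (1,3) count=2: revealed 1 new [(1,3)] -> total=11
Click 3 (5,4) count=2: revealed 1 new [(5,4)] -> total=12
Click 4 (3,3) count=2: revealed 1 new [(3,3)] -> total=13

Answer: ....##
...###
....##
...###
....##
....#.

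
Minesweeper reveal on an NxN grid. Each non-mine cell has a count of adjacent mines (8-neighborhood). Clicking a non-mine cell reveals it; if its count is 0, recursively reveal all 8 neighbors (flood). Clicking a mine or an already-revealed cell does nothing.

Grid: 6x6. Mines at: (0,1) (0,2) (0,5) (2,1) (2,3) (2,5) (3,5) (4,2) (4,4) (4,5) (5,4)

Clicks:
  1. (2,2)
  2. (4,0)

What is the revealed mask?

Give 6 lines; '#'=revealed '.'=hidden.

Click 1 (2,2) count=2: revealed 1 new [(2,2)] -> total=1
Click 2 (4,0) count=0: revealed 6 new [(3,0) (3,1) (4,0) (4,1) (5,0) (5,1)] -> total=7

Answer: ......
......
..#...
##....
##....
##....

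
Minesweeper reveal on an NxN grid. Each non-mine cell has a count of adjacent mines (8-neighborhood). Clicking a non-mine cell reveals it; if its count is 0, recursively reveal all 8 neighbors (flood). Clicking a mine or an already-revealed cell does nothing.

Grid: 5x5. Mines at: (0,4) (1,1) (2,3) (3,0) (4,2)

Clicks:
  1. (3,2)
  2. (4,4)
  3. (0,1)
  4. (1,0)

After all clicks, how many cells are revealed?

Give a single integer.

Click 1 (3,2) count=2: revealed 1 new [(3,2)] -> total=1
Click 2 (4,4) count=0: revealed 4 new [(3,3) (3,4) (4,3) (4,4)] -> total=5
Click 3 (0,1) count=1: revealed 1 new [(0,1)] -> total=6
Click 4 (1,0) count=1: revealed 1 new [(1,0)] -> total=7

Answer: 7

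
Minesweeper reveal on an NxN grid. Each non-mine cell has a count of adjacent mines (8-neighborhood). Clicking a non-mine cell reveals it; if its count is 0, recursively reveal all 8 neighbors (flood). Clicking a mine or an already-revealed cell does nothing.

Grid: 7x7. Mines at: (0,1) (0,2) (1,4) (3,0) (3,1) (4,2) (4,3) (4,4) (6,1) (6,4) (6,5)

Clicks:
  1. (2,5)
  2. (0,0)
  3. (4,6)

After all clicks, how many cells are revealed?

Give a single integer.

Answer: 13

Derivation:
Click 1 (2,5) count=1: revealed 1 new [(2,5)] -> total=1
Click 2 (0,0) count=1: revealed 1 new [(0,0)] -> total=2
Click 3 (4,6) count=0: revealed 11 new [(0,5) (0,6) (1,5) (1,6) (2,6) (3,5) (3,6) (4,5) (4,6) (5,5) (5,6)] -> total=13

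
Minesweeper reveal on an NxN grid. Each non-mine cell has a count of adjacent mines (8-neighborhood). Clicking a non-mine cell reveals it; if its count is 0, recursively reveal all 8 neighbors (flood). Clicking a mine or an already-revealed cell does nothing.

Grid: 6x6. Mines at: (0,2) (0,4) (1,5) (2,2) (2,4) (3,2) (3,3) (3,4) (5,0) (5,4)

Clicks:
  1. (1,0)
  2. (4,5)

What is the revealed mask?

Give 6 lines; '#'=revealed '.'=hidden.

Answer: ##....
##....
##....
##....
##...#
......

Derivation:
Click 1 (1,0) count=0: revealed 10 new [(0,0) (0,1) (1,0) (1,1) (2,0) (2,1) (3,0) (3,1) (4,0) (4,1)] -> total=10
Click 2 (4,5) count=2: revealed 1 new [(4,5)] -> total=11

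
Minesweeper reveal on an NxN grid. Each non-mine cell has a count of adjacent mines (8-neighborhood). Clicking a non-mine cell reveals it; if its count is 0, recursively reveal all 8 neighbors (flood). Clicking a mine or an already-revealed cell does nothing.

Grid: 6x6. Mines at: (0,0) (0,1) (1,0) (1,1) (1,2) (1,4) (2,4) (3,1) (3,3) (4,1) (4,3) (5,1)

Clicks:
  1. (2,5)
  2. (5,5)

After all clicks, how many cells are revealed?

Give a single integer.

Click 1 (2,5) count=2: revealed 1 new [(2,5)] -> total=1
Click 2 (5,5) count=0: revealed 6 new [(3,4) (3,5) (4,4) (4,5) (5,4) (5,5)] -> total=7

Answer: 7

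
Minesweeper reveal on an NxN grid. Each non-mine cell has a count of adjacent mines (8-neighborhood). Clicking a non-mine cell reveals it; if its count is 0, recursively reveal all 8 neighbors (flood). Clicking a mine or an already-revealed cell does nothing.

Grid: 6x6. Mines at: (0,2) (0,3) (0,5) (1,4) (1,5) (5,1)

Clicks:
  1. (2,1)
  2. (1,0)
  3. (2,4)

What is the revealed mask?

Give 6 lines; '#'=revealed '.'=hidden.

Answer: ##....
####..
######
######
######
..####

Derivation:
Click 1 (2,1) count=0: revealed 28 new [(0,0) (0,1) (1,0) (1,1) (1,2) (1,3) (2,0) (2,1) (2,2) (2,3) (2,4) (2,5) (3,0) (3,1) (3,2) (3,3) (3,4) (3,5) (4,0) (4,1) (4,2) (4,3) (4,4) (4,5) (5,2) (5,3) (5,4) (5,5)] -> total=28
Click 2 (1,0) count=0: revealed 0 new [(none)] -> total=28
Click 3 (2,4) count=2: revealed 0 new [(none)] -> total=28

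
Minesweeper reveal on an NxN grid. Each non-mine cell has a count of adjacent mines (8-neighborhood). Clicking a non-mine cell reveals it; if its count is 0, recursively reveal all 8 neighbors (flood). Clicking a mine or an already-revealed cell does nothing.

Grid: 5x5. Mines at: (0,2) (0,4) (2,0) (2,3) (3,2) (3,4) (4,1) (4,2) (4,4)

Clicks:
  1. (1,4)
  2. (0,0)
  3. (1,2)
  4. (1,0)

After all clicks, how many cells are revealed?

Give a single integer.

Answer: 6

Derivation:
Click 1 (1,4) count=2: revealed 1 new [(1,4)] -> total=1
Click 2 (0,0) count=0: revealed 4 new [(0,0) (0,1) (1,0) (1,1)] -> total=5
Click 3 (1,2) count=2: revealed 1 new [(1,2)] -> total=6
Click 4 (1,0) count=1: revealed 0 new [(none)] -> total=6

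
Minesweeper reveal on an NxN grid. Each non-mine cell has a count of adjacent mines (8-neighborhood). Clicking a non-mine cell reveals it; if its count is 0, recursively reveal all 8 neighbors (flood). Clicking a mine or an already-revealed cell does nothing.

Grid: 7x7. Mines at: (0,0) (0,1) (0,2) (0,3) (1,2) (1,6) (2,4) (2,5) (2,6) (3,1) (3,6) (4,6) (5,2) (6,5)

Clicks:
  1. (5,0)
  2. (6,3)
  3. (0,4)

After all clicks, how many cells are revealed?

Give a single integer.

Answer: 8

Derivation:
Click 1 (5,0) count=0: revealed 6 new [(4,0) (4,1) (5,0) (5,1) (6,0) (6,1)] -> total=6
Click 2 (6,3) count=1: revealed 1 new [(6,3)] -> total=7
Click 3 (0,4) count=1: revealed 1 new [(0,4)] -> total=8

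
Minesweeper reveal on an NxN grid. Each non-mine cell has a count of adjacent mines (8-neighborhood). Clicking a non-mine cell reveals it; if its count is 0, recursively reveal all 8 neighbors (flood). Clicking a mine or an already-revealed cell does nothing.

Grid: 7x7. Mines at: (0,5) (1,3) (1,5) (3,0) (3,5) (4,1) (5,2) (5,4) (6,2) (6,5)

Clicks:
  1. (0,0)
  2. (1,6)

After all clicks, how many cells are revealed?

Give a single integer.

Click 1 (0,0) count=0: revealed 9 new [(0,0) (0,1) (0,2) (1,0) (1,1) (1,2) (2,0) (2,1) (2,2)] -> total=9
Click 2 (1,6) count=2: revealed 1 new [(1,6)] -> total=10

Answer: 10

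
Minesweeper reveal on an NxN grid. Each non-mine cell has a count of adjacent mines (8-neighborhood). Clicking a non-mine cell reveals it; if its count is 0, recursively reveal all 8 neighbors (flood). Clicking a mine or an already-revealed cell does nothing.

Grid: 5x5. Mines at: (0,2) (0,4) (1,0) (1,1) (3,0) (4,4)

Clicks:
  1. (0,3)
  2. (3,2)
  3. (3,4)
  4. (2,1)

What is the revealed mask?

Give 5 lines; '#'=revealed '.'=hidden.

Click 1 (0,3) count=2: revealed 1 new [(0,3)] -> total=1
Click 2 (3,2) count=0: revealed 14 new [(1,2) (1,3) (1,4) (2,1) (2,2) (2,3) (2,4) (3,1) (3,2) (3,3) (3,4) (4,1) (4,2) (4,3)] -> total=15
Click 3 (3,4) count=1: revealed 0 new [(none)] -> total=15
Click 4 (2,1) count=3: revealed 0 new [(none)] -> total=15

Answer: ...#.
..###
.####
.####
.###.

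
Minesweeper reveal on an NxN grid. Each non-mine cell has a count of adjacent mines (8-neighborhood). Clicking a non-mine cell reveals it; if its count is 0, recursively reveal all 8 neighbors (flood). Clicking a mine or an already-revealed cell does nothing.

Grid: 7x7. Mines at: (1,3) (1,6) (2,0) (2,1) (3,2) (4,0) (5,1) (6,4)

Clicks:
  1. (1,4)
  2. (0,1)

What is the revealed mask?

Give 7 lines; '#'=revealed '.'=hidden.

Click 1 (1,4) count=1: revealed 1 new [(1,4)] -> total=1
Click 2 (0,1) count=0: revealed 6 new [(0,0) (0,1) (0,2) (1,0) (1,1) (1,2)] -> total=7

Answer: ###....
###.#..
.......
.......
.......
.......
.......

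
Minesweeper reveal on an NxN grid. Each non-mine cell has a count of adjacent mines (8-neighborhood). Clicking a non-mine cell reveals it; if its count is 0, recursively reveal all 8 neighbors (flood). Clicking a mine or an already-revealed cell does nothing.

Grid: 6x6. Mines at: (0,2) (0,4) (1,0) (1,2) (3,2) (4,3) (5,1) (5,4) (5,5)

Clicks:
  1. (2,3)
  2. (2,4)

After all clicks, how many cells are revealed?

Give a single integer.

Answer: 11

Derivation:
Click 1 (2,3) count=2: revealed 1 new [(2,3)] -> total=1
Click 2 (2,4) count=0: revealed 10 new [(1,3) (1,4) (1,5) (2,4) (2,5) (3,3) (3,4) (3,5) (4,4) (4,5)] -> total=11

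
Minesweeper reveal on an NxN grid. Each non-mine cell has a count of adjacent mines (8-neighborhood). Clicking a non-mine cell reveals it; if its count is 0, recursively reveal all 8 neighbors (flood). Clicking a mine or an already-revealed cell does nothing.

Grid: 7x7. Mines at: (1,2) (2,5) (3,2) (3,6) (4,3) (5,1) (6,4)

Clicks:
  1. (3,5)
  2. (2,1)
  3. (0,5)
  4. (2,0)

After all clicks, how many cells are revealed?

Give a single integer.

Answer: 19

Derivation:
Click 1 (3,5) count=2: revealed 1 new [(3,5)] -> total=1
Click 2 (2,1) count=2: revealed 1 new [(2,1)] -> total=2
Click 3 (0,5) count=0: revealed 8 new [(0,3) (0,4) (0,5) (0,6) (1,3) (1,4) (1,5) (1,6)] -> total=10
Click 4 (2,0) count=0: revealed 9 new [(0,0) (0,1) (1,0) (1,1) (2,0) (3,0) (3,1) (4,0) (4,1)] -> total=19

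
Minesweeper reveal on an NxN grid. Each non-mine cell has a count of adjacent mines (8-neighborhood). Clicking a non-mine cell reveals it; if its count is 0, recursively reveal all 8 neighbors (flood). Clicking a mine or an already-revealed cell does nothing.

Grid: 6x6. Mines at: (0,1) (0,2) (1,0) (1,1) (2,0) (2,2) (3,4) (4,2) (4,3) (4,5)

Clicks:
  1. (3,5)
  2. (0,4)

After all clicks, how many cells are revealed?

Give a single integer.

Answer: 10

Derivation:
Click 1 (3,5) count=2: revealed 1 new [(3,5)] -> total=1
Click 2 (0,4) count=0: revealed 9 new [(0,3) (0,4) (0,5) (1,3) (1,4) (1,5) (2,3) (2,4) (2,5)] -> total=10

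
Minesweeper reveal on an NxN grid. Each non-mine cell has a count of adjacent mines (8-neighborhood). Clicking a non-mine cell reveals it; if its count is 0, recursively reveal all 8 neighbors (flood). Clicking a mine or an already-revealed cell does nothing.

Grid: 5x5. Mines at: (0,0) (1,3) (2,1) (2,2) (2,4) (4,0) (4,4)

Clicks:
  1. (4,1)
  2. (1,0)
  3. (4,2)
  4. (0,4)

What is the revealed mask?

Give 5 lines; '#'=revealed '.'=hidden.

Answer: ....#
#....
.....
.###.
.###.

Derivation:
Click 1 (4,1) count=1: revealed 1 new [(4,1)] -> total=1
Click 2 (1,0) count=2: revealed 1 new [(1,0)] -> total=2
Click 3 (4,2) count=0: revealed 5 new [(3,1) (3,2) (3,3) (4,2) (4,3)] -> total=7
Click 4 (0,4) count=1: revealed 1 new [(0,4)] -> total=8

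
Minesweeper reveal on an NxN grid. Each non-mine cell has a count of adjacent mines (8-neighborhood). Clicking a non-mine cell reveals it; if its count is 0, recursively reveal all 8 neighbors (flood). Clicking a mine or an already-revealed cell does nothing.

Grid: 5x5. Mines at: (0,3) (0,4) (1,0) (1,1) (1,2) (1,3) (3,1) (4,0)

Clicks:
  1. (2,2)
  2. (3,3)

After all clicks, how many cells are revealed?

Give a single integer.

Click 1 (2,2) count=4: revealed 1 new [(2,2)] -> total=1
Click 2 (3,3) count=0: revealed 8 new [(2,3) (2,4) (3,2) (3,3) (3,4) (4,2) (4,3) (4,4)] -> total=9

Answer: 9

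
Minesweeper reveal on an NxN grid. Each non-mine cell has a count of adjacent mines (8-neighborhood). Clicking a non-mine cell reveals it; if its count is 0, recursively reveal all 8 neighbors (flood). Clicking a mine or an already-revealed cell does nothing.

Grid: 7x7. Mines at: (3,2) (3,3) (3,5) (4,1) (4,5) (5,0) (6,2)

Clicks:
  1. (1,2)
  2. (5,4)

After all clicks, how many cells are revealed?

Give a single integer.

Click 1 (1,2) count=0: revealed 23 new [(0,0) (0,1) (0,2) (0,3) (0,4) (0,5) (0,6) (1,0) (1,1) (1,2) (1,3) (1,4) (1,5) (1,6) (2,0) (2,1) (2,2) (2,3) (2,4) (2,5) (2,6) (3,0) (3,1)] -> total=23
Click 2 (5,4) count=1: revealed 1 new [(5,4)] -> total=24

Answer: 24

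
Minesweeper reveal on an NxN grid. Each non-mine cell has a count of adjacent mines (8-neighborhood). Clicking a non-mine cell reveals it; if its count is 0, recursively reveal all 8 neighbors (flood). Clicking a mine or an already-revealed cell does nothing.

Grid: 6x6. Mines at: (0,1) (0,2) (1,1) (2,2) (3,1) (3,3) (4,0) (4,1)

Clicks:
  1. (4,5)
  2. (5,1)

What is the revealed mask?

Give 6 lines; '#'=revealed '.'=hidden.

Click 1 (4,5) count=0: revealed 19 new [(0,3) (0,4) (0,5) (1,3) (1,4) (1,5) (2,3) (2,4) (2,5) (3,4) (3,5) (4,2) (4,3) (4,4) (4,5) (5,2) (5,3) (5,4) (5,5)] -> total=19
Click 2 (5,1) count=2: revealed 1 new [(5,1)] -> total=20

Answer: ...###
...###
...###
....##
..####
.#####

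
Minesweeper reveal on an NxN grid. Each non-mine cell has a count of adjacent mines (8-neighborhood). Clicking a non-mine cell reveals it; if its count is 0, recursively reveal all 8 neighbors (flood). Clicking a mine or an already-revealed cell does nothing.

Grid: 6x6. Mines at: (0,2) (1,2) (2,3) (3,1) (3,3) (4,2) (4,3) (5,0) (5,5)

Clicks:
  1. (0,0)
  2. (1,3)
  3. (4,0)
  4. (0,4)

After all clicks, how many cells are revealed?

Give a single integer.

Answer: 19

Derivation:
Click 1 (0,0) count=0: revealed 6 new [(0,0) (0,1) (1,0) (1,1) (2,0) (2,1)] -> total=6
Click 2 (1,3) count=3: revealed 1 new [(1,3)] -> total=7
Click 3 (4,0) count=2: revealed 1 new [(4,0)] -> total=8
Click 4 (0,4) count=0: revealed 11 new [(0,3) (0,4) (0,5) (1,4) (1,5) (2,4) (2,5) (3,4) (3,5) (4,4) (4,5)] -> total=19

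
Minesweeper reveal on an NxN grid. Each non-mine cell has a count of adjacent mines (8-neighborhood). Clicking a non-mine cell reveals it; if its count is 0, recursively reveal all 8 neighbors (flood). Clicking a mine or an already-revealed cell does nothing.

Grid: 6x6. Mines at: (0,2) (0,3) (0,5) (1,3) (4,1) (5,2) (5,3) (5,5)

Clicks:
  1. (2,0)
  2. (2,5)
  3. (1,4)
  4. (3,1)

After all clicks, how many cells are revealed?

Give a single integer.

Answer: 23

Derivation:
Click 1 (2,0) count=0: revealed 11 new [(0,0) (0,1) (1,0) (1,1) (1,2) (2,0) (2,1) (2,2) (3,0) (3,1) (3,2)] -> total=11
Click 2 (2,5) count=0: revealed 12 new [(1,4) (1,5) (2,3) (2,4) (2,5) (3,3) (3,4) (3,5) (4,2) (4,3) (4,4) (4,5)] -> total=23
Click 3 (1,4) count=3: revealed 0 new [(none)] -> total=23
Click 4 (3,1) count=1: revealed 0 new [(none)] -> total=23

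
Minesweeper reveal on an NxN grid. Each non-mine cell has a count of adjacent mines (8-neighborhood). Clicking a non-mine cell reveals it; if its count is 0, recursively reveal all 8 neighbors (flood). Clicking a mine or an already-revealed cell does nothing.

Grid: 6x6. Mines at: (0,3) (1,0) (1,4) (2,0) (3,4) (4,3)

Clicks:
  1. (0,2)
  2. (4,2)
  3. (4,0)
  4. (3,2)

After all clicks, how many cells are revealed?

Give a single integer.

Click 1 (0,2) count=1: revealed 1 new [(0,2)] -> total=1
Click 2 (4,2) count=1: revealed 1 new [(4,2)] -> total=2
Click 3 (4,0) count=0: revealed 8 new [(3,0) (3,1) (3,2) (4,0) (4,1) (5,0) (5,1) (5,2)] -> total=10
Click 4 (3,2) count=1: revealed 0 new [(none)] -> total=10

Answer: 10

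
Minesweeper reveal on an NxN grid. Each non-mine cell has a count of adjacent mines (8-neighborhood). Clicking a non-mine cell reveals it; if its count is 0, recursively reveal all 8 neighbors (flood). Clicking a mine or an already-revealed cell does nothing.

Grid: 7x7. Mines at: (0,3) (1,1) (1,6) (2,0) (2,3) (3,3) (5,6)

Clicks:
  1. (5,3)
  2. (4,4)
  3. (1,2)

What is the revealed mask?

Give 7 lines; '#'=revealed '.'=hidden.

Answer: .......
..#....
.......
###....
######.
######.
######.

Derivation:
Click 1 (5,3) count=0: revealed 21 new [(3,0) (3,1) (3,2) (4,0) (4,1) (4,2) (4,3) (4,4) (4,5) (5,0) (5,1) (5,2) (5,3) (5,4) (5,5) (6,0) (6,1) (6,2) (6,3) (6,4) (6,5)] -> total=21
Click 2 (4,4) count=1: revealed 0 new [(none)] -> total=21
Click 3 (1,2) count=3: revealed 1 new [(1,2)] -> total=22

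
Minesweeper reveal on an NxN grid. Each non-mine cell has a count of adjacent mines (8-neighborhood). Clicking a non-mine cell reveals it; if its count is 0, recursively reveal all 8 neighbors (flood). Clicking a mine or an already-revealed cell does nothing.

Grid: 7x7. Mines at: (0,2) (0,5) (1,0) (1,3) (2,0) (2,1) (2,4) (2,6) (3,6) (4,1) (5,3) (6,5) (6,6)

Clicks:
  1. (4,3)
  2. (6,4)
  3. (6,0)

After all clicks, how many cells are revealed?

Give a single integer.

Answer: 8

Derivation:
Click 1 (4,3) count=1: revealed 1 new [(4,3)] -> total=1
Click 2 (6,4) count=2: revealed 1 new [(6,4)] -> total=2
Click 3 (6,0) count=0: revealed 6 new [(5,0) (5,1) (5,2) (6,0) (6,1) (6,2)] -> total=8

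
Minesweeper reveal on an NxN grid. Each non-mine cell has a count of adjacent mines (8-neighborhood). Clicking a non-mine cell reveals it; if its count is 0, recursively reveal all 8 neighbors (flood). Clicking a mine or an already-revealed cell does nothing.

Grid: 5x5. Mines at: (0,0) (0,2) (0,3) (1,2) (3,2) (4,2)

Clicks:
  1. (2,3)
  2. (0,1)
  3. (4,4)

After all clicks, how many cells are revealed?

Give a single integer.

Click 1 (2,3) count=2: revealed 1 new [(2,3)] -> total=1
Click 2 (0,1) count=3: revealed 1 new [(0,1)] -> total=2
Click 3 (4,4) count=0: revealed 7 new [(1,3) (1,4) (2,4) (3,3) (3,4) (4,3) (4,4)] -> total=9

Answer: 9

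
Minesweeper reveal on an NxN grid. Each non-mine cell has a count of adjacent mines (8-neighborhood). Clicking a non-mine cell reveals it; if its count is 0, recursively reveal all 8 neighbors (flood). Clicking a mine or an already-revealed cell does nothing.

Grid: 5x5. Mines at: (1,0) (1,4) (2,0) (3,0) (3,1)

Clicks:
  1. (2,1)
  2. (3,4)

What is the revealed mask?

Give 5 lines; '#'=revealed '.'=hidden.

Click 1 (2,1) count=4: revealed 1 new [(2,1)] -> total=1
Click 2 (3,4) count=0: revealed 9 new [(2,2) (2,3) (2,4) (3,2) (3,3) (3,4) (4,2) (4,3) (4,4)] -> total=10

Answer: .....
.....
.####
..###
..###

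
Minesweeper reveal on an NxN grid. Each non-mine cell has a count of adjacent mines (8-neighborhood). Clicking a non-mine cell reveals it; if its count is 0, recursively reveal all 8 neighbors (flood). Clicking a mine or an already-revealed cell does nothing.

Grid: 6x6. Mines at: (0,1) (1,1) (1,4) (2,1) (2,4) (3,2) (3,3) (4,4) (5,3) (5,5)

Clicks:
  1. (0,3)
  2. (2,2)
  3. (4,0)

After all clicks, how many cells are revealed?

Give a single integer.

Answer: 10

Derivation:
Click 1 (0,3) count=1: revealed 1 new [(0,3)] -> total=1
Click 2 (2,2) count=4: revealed 1 new [(2,2)] -> total=2
Click 3 (4,0) count=0: revealed 8 new [(3,0) (3,1) (4,0) (4,1) (4,2) (5,0) (5,1) (5,2)] -> total=10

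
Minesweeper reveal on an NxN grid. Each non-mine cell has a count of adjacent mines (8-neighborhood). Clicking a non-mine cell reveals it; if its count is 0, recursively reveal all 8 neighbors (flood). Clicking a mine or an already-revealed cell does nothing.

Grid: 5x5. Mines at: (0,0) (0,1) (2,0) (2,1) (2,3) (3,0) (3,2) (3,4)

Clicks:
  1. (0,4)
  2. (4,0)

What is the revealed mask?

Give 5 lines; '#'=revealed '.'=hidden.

Click 1 (0,4) count=0: revealed 6 new [(0,2) (0,3) (0,4) (1,2) (1,3) (1,4)] -> total=6
Click 2 (4,0) count=1: revealed 1 new [(4,0)] -> total=7

Answer: ..###
..###
.....
.....
#....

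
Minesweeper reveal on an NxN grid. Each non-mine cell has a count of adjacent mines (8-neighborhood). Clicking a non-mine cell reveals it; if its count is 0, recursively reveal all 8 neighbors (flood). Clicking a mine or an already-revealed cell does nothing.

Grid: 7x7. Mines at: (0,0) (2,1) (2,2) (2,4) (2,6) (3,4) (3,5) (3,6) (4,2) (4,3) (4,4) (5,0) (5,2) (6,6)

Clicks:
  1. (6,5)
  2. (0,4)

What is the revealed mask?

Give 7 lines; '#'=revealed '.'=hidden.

Click 1 (6,5) count=1: revealed 1 new [(6,5)] -> total=1
Click 2 (0,4) count=0: revealed 12 new [(0,1) (0,2) (0,3) (0,4) (0,5) (0,6) (1,1) (1,2) (1,3) (1,4) (1,5) (1,6)] -> total=13

Answer: .######
.######
.......
.......
.......
.......
.....#.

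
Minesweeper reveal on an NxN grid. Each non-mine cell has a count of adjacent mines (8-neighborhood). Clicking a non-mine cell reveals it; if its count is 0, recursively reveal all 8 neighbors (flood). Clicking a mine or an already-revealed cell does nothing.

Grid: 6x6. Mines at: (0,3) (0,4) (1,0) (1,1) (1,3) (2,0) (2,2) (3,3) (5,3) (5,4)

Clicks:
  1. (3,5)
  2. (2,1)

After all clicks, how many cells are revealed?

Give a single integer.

Answer: 9

Derivation:
Click 1 (3,5) count=0: revealed 8 new [(1,4) (1,5) (2,4) (2,5) (3,4) (3,5) (4,4) (4,5)] -> total=8
Click 2 (2,1) count=4: revealed 1 new [(2,1)] -> total=9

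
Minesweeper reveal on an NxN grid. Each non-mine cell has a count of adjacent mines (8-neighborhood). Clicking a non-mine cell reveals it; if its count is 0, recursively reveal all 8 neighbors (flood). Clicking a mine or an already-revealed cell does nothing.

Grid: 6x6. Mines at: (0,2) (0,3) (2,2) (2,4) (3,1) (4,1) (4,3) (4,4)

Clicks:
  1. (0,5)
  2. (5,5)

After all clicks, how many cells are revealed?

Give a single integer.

Click 1 (0,5) count=0: revealed 4 new [(0,4) (0,5) (1,4) (1,5)] -> total=4
Click 2 (5,5) count=1: revealed 1 new [(5,5)] -> total=5

Answer: 5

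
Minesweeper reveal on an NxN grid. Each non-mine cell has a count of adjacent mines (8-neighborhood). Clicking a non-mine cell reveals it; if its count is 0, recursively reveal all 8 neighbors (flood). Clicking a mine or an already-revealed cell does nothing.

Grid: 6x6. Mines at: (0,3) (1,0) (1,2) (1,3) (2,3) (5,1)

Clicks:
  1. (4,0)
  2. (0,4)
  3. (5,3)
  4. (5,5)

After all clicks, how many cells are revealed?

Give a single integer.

Answer: 19

Derivation:
Click 1 (4,0) count=1: revealed 1 new [(4,0)] -> total=1
Click 2 (0,4) count=2: revealed 1 new [(0,4)] -> total=2
Click 3 (5,3) count=0: revealed 17 new [(0,5) (1,4) (1,5) (2,4) (2,5) (3,2) (3,3) (3,4) (3,5) (4,2) (4,3) (4,4) (4,5) (5,2) (5,3) (5,4) (5,5)] -> total=19
Click 4 (5,5) count=0: revealed 0 new [(none)] -> total=19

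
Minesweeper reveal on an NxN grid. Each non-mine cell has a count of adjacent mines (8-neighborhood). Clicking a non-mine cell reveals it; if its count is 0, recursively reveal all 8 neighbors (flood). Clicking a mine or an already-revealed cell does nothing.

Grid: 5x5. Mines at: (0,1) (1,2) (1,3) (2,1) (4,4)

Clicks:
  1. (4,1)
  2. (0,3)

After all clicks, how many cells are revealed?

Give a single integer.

Click 1 (4,1) count=0: revealed 8 new [(3,0) (3,1) (3,2) (3,3) (4,0) (4,1) (4,2) (4,3)] -> total=8
Click 2 (0,3) count=2: revealed 1 new [(0,3)] -> total=9

Answer: 9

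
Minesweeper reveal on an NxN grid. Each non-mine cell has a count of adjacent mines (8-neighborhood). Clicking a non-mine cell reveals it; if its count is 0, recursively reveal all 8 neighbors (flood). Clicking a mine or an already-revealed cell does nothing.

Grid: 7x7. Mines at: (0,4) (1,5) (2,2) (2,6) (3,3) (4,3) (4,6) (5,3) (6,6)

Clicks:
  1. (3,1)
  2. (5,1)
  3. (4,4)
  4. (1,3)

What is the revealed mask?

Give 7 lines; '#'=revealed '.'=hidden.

Click 1 (3,1) count=1: revealed 1 new [(3,1)] -> total=1
Click 2 (5,1) count=0: revealed 21 new [(0,0) (0,1) (0,2) (0,3) (1,0) (1,1) (1,2) (1,3) (2,0) (2,1) (3,0) (3,2) (4,0) (4,1) (4,2) (5,0) (5,1) (5,2) (6,0) (6,1) (6,2)] -> total=22
Click 3 (4,4) count=3: revealed 1 new [(4,4)] -> total=23
Click 4 (1,3) count=2: revealed 0 new [(none)] -> total=23

Answer: ####...
####...
##.....
###....
###.#..
###....
###....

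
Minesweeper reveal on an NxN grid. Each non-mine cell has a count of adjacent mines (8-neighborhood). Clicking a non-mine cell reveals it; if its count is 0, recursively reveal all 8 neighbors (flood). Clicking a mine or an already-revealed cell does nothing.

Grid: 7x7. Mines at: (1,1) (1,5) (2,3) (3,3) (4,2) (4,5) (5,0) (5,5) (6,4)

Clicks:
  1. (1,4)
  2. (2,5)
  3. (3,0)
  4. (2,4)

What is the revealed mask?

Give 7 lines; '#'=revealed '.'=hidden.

Click 1 (1,4) count=2: revealed 1 new [(1,4)] -> total=1
Click 2 (2,5) count=1: revealed 1 new [(2,5)] -> total=2
Click 3 (3,0) count=0: revealed 6 new [(2,0) (2,1) (3,0) (3,1) (4,0) (4,1)] -> total=8
Click 4 (2,4) count=3: revealed 1 new [(2,4)] -> total=9

Answer: .......
....#..
##..##.
##.....
##.....
.......
.......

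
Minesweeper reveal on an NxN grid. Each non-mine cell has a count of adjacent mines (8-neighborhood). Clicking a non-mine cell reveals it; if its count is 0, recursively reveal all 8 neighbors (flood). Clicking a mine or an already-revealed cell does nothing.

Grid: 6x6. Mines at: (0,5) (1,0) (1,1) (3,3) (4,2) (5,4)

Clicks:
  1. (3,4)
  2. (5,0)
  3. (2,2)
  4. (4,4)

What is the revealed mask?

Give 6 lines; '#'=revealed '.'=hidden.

Click 1 (3,4) count=1: revealed 1 new [(3,4)] -> total=1
Click 2 (5,0) count=0: revealed 8 new [(2,0) (2,1) (3,0) (3,1) (4,0) (4,1) (5,0) (5,1)] -> total=9
Click 3 (2,2) count=2: revealed 1 new [(2,2)] -> total=10
Click 4 (4,4) count=2: revealed 1 new [(4,4)] -> total=11

Answer: ......
......
###...
##..#.
##..#.
##....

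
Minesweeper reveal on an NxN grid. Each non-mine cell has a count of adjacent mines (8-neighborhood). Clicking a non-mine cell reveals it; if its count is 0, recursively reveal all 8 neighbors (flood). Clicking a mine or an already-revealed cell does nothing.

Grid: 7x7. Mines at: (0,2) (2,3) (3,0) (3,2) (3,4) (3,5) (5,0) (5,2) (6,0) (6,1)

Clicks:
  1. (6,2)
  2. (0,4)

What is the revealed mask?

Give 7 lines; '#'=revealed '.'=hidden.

Answer: ...####
...####
....###
.......
.......
.......
..#....

Derivation:
Click 1 (6,2) count=2: revealed 1 new [(6,2)] -> total=1
Click 2 (0,4) count=0: revealed 11 new [(0,3) (0,4) (0,5) (0,6) (1,3) (1,4) (1,5) (1,6) (2,4) (2,5) (2,6)] -> total=12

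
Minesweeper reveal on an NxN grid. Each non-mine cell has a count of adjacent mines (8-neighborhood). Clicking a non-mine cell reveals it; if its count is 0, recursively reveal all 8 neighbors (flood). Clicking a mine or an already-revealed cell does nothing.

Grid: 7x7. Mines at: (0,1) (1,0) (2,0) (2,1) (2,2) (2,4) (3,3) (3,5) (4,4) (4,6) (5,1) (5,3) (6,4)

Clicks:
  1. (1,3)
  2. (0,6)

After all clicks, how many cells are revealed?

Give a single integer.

Answer: 12

Derivation:
Click 1 (1,3) count=2: revealed 1 new [(1,3)] -> total=1
Click 2 (0,6) count=0: revealed 11 new [(0,2) (0,3) (0,4) (0,5) (0,6) (1,2) (1,4) (1,5) (1,6) (2,5) (2,6)] -> total=12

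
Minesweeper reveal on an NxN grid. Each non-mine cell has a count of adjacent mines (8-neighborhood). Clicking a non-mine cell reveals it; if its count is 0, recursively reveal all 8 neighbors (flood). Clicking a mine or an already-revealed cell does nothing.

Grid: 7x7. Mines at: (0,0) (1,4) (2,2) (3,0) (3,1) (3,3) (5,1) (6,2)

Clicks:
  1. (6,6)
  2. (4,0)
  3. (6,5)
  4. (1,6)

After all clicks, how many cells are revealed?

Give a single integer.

Answer: 23

Derivation:
Click 1 (6,6) count=0: revealed 22 new [(0,5) (0,6) (1,5) (1,6) (2,4) (2,5) (2,6) (3,4) (3,5) (3,6) (4,3) (4,4) (4,5) (4,6) (5,3) (5,4) (5,5) (5,6) (6,3) (6,4) (6,5) (6,6)] -> total=22
Click 2 (4,0) count=3: revealed 1 new [(4,0)] -> total=23
Click 3 (6,5) count=0: revealed 0 new [(none)] -> total=23
Click 4 (1,6) count=0: revealed 0 new [(none)] -> total=23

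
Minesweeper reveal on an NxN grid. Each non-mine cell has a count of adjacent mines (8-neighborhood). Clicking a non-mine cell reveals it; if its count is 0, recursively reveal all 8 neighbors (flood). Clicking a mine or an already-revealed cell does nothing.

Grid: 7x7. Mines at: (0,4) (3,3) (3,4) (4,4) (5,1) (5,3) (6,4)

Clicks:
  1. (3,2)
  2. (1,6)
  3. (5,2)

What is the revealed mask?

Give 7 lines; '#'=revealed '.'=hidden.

Click 1 (3,2) count=1: revealed 1 new [(3,2)] -> total=1
Click 2 (1,6) count=0: revealed 14 new [(0,5) (0,6) (1,5) (1,6) (2,5) (2,6) (3,5) (3,6) (4,5) (4,6) (5,5) (5,6) (6,5) (6,6)] -> total=15
Click 3 (5,2) count=2: revealed 1 new [(5,2)] -> total=16

Answer: .....##
.....##
.....##
..#..##
.....##
..#..##
.....##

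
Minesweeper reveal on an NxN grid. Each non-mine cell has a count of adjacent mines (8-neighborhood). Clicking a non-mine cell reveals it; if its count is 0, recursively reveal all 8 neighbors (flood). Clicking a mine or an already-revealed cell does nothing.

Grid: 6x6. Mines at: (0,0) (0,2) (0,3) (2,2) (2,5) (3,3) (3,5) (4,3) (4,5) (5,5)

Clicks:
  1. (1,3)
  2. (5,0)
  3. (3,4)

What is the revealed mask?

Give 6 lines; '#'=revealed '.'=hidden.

Answer: ......
##.#..
##....
###.#.
###...
###...

Derivation:
Click 1 (1,3) count=3: revealed 1 new [(1,3)] -> total=1
Click 2 (5,0) count=0: revealed 13 new [(1,0) (1,1) (2,0) (2,1) (3,0) (3,1) (3,2) (4,0) (4,1) (4,2) (5,0) (5,1) (5,2)] -> total=14
Click 3 (3,4) count=5: revealed 1 new [(3,4)] -> total=15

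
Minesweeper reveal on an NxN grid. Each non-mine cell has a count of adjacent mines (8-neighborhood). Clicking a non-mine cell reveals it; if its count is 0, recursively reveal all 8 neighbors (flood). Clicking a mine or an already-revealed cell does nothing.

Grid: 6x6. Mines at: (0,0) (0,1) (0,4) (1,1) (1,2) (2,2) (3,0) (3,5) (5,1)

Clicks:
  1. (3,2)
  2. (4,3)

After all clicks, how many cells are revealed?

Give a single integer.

Click 1 (3,2) count=1: revealed 1 new [(3,2)] -> total=1
Click 2 (4,3) count=0: revealed 10 new [(3,3) (3,4) (4,2) (4,3) (4,4) (4,5) (5,2) (5,3) (5,4) (5,5)] -> total=11

Answer: 11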